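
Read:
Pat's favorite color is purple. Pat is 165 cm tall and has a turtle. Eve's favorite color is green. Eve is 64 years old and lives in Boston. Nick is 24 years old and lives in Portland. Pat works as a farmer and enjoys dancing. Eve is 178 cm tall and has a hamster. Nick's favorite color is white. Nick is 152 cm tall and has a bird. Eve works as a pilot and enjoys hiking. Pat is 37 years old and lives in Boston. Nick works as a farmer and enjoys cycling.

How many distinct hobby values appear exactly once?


Unique hobby values: 3

3


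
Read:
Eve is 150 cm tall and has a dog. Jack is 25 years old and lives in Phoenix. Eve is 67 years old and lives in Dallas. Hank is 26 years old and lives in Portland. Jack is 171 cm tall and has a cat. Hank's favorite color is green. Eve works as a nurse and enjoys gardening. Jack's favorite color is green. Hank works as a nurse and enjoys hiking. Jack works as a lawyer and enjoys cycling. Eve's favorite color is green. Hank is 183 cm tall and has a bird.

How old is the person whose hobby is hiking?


Person with hobby=hiking is Hank, age 26

26


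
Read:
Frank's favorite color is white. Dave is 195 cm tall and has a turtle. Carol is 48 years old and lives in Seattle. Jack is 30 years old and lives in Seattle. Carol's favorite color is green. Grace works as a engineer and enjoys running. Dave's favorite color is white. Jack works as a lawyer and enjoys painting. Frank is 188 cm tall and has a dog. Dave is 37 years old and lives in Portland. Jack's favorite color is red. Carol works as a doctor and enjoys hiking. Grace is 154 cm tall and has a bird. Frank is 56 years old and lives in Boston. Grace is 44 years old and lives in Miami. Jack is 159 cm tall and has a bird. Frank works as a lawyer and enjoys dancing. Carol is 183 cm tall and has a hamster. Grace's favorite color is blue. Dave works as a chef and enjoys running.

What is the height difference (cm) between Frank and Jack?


|188 - 159| = 29

29


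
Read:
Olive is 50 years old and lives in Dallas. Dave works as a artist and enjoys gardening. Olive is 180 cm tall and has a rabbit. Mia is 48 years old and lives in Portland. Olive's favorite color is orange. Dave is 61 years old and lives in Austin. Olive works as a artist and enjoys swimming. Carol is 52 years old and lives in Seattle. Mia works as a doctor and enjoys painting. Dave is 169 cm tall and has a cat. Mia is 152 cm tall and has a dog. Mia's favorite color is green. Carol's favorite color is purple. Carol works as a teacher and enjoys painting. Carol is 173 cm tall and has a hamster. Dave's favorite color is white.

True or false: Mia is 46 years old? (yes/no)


Mia is actually 48. no

no


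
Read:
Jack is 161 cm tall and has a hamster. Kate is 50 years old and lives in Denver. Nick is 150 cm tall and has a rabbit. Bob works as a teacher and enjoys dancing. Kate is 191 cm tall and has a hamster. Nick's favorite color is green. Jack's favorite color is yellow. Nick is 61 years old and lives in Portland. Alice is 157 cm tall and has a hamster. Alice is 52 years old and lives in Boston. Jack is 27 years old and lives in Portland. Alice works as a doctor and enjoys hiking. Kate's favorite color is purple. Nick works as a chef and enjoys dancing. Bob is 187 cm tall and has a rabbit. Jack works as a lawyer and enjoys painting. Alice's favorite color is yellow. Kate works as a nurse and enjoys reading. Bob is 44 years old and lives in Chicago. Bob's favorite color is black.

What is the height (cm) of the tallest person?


Tallest: Kate at 191 cm

191


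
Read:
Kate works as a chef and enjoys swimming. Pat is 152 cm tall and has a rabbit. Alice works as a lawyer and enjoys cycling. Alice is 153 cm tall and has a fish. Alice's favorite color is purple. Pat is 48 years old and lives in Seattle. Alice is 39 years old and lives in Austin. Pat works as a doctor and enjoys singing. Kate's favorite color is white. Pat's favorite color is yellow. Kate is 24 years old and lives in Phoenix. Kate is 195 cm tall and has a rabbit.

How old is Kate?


Kate is 24 years old

24


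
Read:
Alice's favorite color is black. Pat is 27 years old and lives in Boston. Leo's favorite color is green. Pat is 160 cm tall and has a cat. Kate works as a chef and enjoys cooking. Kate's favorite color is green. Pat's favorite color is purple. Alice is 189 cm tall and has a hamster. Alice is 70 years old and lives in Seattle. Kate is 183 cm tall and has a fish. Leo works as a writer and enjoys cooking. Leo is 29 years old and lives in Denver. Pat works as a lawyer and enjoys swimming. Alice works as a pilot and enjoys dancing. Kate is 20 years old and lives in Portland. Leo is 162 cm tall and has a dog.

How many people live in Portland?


Count in Portland: 1

1


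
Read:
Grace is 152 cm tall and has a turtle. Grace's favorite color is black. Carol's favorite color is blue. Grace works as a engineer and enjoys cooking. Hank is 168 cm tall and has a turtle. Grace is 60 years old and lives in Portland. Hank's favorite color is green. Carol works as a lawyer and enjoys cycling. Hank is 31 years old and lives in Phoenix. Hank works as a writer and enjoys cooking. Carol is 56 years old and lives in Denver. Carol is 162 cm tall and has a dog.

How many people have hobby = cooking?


Count: 2

2


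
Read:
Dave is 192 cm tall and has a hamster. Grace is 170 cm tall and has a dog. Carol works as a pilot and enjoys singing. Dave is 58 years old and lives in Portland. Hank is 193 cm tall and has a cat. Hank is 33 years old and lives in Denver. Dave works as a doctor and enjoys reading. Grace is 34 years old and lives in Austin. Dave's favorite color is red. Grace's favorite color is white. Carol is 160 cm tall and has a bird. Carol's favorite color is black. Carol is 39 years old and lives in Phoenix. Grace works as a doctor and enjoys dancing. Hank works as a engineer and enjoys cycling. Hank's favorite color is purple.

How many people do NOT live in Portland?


Not in Portland: 3

3


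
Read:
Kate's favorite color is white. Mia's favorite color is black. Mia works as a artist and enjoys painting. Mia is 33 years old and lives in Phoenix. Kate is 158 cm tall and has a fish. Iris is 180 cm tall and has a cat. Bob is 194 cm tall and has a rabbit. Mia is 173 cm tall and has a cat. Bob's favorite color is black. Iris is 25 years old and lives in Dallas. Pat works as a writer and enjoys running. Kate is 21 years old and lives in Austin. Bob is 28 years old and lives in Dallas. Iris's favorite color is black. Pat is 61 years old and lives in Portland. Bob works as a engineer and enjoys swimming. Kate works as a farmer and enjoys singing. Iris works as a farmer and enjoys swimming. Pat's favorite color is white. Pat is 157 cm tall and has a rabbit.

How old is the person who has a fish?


Person with fish is Kate, age 21

21


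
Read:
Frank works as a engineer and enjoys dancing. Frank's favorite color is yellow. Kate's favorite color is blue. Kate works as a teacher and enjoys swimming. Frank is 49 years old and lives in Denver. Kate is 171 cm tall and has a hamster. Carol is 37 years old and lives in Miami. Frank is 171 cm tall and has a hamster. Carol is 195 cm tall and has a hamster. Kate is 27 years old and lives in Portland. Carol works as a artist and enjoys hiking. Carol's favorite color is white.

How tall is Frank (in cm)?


Frank is 171 cm tall

171


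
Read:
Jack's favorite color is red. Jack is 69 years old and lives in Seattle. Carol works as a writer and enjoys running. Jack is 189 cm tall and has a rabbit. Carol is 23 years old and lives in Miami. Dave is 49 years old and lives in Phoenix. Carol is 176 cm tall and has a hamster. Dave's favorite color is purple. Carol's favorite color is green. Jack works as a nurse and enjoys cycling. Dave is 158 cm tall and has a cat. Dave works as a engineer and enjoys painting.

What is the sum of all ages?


23+69+49 = 141

141


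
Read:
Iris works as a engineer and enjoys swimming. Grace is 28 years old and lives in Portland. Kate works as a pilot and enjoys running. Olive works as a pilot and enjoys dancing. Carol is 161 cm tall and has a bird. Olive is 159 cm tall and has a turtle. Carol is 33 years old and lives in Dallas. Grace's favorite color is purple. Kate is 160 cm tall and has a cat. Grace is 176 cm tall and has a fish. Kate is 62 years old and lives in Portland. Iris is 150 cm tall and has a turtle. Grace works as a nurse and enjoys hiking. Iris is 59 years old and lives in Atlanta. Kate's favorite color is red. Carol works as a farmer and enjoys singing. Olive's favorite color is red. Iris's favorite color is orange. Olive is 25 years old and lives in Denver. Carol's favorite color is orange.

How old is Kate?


Kate is 62 years old

62


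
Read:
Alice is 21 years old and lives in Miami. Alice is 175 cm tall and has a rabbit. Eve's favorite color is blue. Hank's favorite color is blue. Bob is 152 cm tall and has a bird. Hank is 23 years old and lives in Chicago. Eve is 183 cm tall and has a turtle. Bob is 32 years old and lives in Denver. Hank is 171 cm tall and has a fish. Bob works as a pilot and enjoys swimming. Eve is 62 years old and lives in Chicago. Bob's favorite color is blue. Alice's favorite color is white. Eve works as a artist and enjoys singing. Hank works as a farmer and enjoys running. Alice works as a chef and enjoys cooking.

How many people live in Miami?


Count in Miami: 1

1


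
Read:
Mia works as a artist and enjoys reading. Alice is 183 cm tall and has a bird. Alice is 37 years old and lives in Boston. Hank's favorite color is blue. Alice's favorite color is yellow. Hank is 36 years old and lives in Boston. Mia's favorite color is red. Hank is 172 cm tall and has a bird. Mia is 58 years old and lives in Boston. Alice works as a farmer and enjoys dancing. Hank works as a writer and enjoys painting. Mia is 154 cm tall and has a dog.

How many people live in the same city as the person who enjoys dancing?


Person with hobby dancing is Alice, city Boston. Count = 3

3


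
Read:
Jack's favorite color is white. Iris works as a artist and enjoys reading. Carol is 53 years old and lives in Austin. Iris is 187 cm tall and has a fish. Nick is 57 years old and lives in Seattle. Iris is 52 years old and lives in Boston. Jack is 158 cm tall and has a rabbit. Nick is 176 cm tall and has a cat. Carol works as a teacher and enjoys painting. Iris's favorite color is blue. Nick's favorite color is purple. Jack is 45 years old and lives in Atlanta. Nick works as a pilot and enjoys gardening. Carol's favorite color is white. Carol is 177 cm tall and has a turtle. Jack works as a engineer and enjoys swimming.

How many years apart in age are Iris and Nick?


52 vs 57, diff = 5

5


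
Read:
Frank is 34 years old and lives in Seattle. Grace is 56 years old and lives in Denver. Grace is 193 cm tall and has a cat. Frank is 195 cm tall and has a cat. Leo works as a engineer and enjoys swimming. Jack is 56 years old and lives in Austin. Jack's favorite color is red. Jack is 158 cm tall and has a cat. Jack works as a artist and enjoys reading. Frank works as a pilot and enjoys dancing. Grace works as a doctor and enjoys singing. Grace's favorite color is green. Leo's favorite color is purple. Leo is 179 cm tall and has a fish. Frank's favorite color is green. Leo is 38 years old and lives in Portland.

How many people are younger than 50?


Filter: 2

2


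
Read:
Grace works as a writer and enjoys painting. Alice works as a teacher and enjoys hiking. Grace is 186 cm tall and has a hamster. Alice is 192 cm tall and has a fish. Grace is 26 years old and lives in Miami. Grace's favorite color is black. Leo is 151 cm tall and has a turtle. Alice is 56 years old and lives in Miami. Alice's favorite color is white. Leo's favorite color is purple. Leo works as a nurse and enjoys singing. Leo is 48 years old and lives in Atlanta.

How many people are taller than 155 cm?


Taller than 155: 2

2


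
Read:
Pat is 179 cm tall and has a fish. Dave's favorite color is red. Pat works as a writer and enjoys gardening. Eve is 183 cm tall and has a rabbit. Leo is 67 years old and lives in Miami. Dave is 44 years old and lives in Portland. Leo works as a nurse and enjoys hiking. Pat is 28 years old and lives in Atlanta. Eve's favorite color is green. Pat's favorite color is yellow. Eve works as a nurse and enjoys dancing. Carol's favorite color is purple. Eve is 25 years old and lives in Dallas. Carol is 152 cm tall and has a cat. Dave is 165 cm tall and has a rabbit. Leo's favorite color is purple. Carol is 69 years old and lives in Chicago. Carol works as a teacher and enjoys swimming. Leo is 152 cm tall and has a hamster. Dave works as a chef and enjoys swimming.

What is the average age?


Sum=233, n=5, avg=46.6

46.6


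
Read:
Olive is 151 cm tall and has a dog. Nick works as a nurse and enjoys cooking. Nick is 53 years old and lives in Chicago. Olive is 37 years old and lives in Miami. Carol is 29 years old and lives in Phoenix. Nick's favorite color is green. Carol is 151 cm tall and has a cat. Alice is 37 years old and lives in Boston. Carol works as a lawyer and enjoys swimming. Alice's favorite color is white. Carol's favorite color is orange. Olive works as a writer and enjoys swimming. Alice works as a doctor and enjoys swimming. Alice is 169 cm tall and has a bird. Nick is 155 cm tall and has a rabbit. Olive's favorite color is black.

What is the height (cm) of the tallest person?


Tallest: Alice at 169 cm

169


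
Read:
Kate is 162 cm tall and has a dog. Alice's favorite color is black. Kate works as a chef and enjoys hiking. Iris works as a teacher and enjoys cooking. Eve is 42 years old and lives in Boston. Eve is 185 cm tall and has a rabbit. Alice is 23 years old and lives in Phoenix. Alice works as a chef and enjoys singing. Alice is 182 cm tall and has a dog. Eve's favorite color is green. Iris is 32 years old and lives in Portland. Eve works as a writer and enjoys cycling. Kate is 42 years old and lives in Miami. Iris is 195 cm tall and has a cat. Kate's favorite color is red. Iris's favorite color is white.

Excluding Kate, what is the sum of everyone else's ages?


Sum (excluding Kate): 97

97


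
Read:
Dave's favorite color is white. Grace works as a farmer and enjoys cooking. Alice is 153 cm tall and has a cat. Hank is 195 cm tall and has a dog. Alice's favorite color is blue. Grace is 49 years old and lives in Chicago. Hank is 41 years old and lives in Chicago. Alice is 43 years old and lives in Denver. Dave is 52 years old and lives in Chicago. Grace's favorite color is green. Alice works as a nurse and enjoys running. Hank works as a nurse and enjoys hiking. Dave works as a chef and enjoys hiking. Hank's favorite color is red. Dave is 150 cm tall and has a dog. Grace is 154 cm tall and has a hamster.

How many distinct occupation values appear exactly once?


Unique occupation values: 2

2


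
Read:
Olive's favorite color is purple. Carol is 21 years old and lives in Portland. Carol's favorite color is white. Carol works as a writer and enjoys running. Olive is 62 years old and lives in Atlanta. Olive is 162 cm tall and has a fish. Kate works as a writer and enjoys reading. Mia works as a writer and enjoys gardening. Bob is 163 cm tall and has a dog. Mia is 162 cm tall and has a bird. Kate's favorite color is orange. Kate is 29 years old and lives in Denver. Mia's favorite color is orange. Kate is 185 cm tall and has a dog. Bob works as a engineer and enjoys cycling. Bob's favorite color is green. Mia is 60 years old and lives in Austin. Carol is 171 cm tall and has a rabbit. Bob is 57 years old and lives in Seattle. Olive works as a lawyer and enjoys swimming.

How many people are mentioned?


People: Bob, Carol, Kate, Mia, Olive. Count = 5

5


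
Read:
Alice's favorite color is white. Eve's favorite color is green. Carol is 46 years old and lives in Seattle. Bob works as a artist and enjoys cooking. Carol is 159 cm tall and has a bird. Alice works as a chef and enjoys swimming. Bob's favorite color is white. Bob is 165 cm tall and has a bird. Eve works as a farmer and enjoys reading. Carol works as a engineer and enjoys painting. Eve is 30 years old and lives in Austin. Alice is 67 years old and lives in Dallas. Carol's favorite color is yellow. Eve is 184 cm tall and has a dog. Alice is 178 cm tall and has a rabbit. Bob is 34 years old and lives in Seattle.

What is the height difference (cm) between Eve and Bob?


|184 - 165| = 19

19


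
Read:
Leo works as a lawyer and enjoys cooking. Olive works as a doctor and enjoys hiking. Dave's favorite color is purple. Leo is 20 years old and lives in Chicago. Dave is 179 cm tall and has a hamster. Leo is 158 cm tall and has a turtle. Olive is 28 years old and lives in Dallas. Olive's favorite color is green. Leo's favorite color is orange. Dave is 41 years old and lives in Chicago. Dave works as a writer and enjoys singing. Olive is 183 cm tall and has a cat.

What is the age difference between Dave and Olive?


|41 - 28| = 13

13


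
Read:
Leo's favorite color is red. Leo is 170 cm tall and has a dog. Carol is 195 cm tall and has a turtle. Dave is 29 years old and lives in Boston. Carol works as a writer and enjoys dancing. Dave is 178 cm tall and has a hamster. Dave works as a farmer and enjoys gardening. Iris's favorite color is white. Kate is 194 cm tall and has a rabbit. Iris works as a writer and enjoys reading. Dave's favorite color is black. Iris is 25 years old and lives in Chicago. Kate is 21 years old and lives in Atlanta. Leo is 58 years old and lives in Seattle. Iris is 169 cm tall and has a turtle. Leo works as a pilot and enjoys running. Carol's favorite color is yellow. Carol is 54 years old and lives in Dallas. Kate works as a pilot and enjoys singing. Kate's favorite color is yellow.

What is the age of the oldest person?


Oldest: Leo at 58

58


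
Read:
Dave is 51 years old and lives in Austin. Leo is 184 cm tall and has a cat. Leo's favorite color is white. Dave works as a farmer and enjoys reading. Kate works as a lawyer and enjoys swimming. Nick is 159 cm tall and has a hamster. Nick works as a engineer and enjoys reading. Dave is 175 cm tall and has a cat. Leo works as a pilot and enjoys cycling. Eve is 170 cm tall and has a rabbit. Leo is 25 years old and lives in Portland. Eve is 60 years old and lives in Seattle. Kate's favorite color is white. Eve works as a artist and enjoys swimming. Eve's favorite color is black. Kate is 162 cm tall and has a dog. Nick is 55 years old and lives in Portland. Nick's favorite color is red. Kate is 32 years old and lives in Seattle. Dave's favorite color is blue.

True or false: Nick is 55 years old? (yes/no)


Nick is actually 55. yes

yes


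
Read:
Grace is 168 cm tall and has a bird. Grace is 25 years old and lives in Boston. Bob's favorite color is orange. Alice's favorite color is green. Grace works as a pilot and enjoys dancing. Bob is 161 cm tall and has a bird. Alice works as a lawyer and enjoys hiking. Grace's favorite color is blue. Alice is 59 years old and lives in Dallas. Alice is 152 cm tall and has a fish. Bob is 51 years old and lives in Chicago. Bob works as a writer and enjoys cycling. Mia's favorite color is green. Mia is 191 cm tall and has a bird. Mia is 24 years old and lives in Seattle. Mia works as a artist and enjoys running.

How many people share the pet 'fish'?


Count: 1

1


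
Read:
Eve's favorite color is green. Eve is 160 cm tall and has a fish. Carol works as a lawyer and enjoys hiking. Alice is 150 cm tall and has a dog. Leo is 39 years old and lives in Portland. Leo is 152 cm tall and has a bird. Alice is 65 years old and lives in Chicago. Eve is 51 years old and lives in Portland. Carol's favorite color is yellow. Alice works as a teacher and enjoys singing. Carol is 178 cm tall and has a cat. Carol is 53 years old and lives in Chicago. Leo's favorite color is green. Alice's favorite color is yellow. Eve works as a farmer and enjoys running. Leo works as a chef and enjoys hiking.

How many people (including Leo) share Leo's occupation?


Leo is a chef. Count = 1

1


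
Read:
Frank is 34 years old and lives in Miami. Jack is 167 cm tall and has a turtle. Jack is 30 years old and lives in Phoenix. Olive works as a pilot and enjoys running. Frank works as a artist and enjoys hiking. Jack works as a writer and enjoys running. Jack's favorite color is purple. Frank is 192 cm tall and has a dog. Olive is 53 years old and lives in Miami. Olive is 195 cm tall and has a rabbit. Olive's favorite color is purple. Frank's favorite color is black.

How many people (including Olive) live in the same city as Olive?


Olive lives in Miami. Count = 2

2


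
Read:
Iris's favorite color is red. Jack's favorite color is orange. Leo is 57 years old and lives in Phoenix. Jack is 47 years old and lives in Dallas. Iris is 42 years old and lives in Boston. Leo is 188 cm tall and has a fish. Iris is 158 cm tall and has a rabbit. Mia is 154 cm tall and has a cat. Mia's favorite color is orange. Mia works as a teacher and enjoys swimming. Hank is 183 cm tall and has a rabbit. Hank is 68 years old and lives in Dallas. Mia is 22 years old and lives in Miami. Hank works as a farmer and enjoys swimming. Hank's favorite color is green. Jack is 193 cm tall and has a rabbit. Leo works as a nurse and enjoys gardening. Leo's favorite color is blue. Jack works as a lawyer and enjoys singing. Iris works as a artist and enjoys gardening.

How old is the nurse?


The nurse is Leo, age 57

57


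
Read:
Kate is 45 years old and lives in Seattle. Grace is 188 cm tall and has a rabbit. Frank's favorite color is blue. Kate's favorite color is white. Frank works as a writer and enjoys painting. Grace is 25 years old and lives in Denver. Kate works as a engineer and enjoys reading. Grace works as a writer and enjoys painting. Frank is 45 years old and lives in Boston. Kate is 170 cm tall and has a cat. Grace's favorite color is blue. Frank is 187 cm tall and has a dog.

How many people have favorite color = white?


Count: 1

1


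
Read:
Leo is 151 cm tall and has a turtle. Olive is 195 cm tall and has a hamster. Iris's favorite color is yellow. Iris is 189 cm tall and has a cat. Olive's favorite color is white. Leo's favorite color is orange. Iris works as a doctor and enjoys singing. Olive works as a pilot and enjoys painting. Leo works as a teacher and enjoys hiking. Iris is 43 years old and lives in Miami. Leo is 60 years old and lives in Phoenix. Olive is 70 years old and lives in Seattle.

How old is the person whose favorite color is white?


Person with favorite color=white is Olive, age 70

70


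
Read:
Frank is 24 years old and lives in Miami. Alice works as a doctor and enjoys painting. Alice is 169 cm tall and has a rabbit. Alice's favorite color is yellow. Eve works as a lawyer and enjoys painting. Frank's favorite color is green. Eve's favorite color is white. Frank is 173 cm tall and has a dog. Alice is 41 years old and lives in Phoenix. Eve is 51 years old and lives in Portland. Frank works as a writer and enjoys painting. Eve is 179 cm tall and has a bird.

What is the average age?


Sum=116, n=3, avg=38.67

38.67


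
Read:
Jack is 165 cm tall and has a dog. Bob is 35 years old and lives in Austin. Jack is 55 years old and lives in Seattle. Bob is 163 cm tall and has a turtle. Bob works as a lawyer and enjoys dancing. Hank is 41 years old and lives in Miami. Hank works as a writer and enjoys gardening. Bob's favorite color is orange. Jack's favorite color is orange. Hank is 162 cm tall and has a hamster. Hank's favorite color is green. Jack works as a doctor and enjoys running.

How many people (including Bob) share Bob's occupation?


Bob is a lawyer. Count = 1

1


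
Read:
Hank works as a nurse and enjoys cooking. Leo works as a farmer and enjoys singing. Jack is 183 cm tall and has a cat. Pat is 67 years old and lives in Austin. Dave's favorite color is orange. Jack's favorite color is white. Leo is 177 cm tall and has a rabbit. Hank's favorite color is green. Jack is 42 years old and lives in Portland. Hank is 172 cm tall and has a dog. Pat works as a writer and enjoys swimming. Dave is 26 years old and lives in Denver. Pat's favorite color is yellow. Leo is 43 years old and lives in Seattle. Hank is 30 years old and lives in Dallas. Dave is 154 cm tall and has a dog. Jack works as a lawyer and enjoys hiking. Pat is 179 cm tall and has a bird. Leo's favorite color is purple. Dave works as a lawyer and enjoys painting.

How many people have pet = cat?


Count: 1

1


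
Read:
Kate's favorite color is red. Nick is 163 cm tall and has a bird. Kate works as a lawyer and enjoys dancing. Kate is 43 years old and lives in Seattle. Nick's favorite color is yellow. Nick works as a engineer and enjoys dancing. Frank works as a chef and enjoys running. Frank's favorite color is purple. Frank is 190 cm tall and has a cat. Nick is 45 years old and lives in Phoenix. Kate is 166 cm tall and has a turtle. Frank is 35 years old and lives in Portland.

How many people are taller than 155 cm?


Taller than 155: 3

3


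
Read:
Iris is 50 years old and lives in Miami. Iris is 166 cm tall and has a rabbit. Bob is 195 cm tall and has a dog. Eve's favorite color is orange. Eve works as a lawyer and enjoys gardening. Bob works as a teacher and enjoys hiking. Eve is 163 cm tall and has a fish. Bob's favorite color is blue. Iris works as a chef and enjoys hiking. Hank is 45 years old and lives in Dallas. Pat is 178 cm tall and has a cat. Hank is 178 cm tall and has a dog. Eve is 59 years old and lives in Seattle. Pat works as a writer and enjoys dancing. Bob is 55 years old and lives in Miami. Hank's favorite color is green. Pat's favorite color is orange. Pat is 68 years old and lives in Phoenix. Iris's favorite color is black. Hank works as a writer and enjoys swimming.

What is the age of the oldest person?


Oldest: Pat at 68

68


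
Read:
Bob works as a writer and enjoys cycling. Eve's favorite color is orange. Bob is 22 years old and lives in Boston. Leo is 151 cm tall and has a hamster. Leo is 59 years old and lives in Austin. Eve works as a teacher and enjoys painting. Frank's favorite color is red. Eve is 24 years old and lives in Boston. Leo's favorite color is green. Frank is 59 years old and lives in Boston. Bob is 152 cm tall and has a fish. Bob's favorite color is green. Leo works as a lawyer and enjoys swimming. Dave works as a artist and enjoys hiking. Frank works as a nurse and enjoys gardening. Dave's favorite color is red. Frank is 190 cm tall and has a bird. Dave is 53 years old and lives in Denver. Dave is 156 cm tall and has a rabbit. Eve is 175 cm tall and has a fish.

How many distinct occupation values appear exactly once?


Unique occupation values: 5

5


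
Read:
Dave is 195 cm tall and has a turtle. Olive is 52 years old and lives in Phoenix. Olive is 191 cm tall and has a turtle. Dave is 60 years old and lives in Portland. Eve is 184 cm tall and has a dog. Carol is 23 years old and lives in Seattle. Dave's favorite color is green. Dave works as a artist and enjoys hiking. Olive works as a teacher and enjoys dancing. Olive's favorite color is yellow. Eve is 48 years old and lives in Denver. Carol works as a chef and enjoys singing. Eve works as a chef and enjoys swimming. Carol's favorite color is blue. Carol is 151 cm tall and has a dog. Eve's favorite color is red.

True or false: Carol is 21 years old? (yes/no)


Carol is actually 23. no

no


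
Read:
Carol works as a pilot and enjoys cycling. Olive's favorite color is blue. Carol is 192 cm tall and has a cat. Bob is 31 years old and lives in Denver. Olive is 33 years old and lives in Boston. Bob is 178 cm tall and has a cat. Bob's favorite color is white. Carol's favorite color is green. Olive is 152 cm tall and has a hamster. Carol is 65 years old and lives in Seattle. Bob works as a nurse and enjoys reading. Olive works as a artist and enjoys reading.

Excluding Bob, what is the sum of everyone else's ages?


Sum (excluding Bob): 98

98


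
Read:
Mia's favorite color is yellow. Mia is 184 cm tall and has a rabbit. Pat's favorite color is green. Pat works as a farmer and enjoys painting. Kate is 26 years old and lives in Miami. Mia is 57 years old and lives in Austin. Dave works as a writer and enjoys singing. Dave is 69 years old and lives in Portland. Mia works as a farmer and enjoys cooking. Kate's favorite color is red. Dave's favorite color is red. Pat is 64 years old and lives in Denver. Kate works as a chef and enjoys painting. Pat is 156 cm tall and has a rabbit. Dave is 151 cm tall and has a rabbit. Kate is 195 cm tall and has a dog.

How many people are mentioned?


People: Kate, Pat, Mia, Dave. Count = 4

4


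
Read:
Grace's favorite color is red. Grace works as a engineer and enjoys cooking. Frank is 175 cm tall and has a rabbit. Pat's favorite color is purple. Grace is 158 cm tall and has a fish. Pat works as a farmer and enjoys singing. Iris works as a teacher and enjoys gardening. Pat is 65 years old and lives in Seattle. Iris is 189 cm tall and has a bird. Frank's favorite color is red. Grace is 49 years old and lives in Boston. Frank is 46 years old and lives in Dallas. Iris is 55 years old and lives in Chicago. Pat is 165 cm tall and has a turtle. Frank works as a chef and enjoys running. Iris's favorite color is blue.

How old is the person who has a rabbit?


Person with rabbit is Frank, age 46

46


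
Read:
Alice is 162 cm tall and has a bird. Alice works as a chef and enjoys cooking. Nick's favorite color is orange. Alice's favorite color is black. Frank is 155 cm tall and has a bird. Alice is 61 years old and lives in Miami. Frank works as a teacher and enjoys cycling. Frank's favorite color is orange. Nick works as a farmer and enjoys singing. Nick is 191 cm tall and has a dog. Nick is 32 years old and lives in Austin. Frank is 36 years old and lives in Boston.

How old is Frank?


Frank is 36 years old

36


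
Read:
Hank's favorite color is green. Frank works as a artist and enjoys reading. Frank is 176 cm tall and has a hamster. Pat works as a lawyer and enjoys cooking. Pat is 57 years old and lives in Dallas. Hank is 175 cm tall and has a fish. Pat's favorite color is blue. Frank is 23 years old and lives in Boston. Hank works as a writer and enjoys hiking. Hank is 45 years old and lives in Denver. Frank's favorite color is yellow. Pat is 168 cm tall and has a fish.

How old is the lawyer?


The lawyer is Pat, age 57

57


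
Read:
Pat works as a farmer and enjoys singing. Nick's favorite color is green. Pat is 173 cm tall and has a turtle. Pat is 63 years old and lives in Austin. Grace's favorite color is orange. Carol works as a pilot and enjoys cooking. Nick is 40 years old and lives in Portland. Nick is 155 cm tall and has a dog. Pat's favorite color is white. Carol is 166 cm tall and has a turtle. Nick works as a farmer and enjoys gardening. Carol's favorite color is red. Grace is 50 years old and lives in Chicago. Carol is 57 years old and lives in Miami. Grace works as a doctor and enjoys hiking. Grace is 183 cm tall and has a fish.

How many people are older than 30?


Filter: 4

4


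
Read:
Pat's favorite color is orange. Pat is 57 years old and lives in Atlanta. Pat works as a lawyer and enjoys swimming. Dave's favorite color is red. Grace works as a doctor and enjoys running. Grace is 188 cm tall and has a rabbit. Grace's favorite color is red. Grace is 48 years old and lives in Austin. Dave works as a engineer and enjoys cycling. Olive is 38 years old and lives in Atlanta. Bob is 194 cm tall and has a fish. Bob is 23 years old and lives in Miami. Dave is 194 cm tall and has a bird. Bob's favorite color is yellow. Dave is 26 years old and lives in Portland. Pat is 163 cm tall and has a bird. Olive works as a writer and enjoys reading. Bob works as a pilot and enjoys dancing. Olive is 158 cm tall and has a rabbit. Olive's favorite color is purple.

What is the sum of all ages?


38+57+26+23+48 = 192

192


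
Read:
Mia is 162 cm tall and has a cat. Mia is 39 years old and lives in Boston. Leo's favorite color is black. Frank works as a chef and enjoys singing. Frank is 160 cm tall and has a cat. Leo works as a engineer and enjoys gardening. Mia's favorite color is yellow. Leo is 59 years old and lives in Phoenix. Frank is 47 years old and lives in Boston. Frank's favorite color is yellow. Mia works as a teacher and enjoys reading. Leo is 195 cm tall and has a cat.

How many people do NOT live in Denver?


Not in Denver: 3

3


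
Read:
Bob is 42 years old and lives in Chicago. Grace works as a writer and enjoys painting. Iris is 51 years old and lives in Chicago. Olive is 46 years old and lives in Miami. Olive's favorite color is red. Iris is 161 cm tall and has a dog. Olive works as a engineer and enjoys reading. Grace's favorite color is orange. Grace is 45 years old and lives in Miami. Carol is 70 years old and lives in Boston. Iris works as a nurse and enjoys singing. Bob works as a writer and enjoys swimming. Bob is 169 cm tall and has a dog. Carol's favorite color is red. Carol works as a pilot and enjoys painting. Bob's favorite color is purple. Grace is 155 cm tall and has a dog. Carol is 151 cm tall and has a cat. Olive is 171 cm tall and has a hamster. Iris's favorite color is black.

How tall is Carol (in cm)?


Carol is 151 cm tall

151


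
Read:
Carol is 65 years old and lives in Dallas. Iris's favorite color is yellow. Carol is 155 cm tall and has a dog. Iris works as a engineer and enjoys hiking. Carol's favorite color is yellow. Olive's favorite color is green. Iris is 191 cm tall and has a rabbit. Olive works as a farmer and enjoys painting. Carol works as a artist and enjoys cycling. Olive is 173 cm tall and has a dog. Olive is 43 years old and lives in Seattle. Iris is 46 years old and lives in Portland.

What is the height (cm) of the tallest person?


Tallest: Iris at 191 cm

191


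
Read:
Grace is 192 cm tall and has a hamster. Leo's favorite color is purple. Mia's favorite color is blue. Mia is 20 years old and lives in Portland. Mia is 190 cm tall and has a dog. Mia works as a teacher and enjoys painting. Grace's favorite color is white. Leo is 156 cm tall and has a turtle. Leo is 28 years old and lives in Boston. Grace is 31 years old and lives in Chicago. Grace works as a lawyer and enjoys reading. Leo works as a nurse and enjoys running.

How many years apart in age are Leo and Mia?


28 vs 20, diff = 8

8


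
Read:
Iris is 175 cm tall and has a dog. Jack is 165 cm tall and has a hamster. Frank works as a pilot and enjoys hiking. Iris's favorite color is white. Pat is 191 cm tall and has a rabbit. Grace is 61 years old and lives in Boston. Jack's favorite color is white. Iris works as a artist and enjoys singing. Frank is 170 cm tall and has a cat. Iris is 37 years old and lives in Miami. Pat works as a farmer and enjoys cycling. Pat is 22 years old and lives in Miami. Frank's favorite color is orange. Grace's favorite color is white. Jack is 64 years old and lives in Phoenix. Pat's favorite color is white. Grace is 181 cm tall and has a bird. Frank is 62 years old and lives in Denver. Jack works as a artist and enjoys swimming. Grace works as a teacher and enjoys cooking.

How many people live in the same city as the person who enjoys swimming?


Person with hobby swimming is Jack, city Phoenix. Count = 1

1


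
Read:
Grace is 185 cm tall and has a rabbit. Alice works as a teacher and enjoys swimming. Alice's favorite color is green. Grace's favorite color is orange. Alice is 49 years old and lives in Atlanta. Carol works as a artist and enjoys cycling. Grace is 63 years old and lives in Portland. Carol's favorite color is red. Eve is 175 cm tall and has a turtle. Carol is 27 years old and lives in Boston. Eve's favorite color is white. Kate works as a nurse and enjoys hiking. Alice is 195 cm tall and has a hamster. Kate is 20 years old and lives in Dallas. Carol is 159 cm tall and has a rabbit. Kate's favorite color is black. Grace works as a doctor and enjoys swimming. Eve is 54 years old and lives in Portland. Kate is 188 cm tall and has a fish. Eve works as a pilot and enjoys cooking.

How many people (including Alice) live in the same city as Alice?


Alice lives in Atlanta. Count = 1

1


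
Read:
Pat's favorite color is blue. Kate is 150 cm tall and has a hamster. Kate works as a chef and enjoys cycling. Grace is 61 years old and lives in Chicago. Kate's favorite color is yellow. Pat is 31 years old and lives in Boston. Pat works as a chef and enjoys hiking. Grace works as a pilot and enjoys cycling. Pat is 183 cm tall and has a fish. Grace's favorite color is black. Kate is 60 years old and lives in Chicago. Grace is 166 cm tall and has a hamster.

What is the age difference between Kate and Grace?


|60 - 61| = 1

1


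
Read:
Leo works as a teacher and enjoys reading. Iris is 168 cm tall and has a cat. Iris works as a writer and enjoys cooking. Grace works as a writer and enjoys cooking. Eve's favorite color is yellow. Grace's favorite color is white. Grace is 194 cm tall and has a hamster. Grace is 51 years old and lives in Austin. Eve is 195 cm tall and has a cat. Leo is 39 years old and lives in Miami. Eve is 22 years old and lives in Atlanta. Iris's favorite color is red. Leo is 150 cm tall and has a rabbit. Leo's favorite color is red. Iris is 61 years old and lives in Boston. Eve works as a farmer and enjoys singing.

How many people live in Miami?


Count in Miami: 1

1


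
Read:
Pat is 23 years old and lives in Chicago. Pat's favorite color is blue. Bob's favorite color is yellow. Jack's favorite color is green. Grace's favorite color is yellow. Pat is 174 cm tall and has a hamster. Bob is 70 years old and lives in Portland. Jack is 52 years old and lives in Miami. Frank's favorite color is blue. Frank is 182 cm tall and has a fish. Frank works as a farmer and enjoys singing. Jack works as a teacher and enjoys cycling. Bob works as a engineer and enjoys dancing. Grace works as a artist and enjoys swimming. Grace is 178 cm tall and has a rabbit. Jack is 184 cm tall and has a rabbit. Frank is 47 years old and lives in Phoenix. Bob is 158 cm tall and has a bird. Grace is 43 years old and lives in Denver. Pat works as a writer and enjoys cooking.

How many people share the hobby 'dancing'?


Count: 1

1


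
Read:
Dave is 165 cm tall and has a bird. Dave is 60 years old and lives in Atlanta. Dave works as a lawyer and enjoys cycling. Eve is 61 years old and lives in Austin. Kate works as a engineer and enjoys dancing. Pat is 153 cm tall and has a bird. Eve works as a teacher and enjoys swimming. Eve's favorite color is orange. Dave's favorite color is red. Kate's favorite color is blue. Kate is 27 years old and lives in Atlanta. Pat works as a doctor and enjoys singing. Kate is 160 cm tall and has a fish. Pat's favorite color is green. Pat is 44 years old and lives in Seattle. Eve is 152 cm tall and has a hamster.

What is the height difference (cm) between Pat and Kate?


|153 - 160| = 7

7


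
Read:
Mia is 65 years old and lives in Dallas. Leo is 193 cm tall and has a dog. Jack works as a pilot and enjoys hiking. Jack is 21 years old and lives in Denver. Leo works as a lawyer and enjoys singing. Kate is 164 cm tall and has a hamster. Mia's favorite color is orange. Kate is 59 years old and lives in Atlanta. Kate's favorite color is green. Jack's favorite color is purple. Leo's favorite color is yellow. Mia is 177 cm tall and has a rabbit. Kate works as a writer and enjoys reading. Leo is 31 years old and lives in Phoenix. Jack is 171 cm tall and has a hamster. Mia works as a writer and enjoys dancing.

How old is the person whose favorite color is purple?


Person with favorite color=purple is Jack, age 21

21


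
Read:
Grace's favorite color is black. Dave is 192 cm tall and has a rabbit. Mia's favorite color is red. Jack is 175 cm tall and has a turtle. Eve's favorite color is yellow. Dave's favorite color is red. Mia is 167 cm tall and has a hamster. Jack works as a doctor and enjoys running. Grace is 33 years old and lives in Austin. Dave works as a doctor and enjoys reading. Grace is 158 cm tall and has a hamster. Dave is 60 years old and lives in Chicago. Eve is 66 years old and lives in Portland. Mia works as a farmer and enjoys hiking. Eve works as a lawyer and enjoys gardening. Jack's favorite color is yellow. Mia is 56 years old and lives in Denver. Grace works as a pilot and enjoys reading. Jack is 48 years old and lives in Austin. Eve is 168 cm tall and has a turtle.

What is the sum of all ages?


33+66+56+48+60 = 263

263
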